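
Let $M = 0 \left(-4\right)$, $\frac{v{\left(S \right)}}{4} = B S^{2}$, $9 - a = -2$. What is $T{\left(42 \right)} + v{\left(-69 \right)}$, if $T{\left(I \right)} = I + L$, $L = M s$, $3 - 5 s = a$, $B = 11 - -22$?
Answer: $628494$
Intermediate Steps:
$a = 11$ ($a = 9 - -2 = 9 + 2 = 11$)
$B = 33$ ($B = 11 + 22 = 33$)
$v{\left(S \right)} = 132 S^{2}$ ($v{\left(S \right)} = 4 \cdot 33 S^{2} = 132 S^{2}$)
$M = 0$
$s = - \frac{8}{5}$ ($s = \frac{3}{5} - \frac{11}{5} = - \frac{8}{5} \approx -1.6$)
$L = 0$ ($L = 0 \left(- \frac{8}{5}\right) = 0$)
$T{\left(I \right)} = I$ ($T{\left(I \right)} = I + 0 = I$)
$T{\left(42 \right)} + v{\left(-69 \right)} = 42 + 132 \left(-69\right)^{2} = 42 + 132 \cdot 4761 = 42 + 628452 = 628494$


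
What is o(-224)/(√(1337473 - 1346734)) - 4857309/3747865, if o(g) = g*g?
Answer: -4857309/3747865 - 1024*I*√21/9 ≈ -1.296 - 521.4*I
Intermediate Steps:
o(g) = g²
o(-224)/(√(1337473 - 1346734)) - 4857309/3747865 = (-224)²/(√(1337473 - 1346734)) - 4857309/3747865 = 50176/(√(-9261)) - 4857309*1/3747865 = 50176/((21*I*√21)) - 4857309/3747865 = 50176*(-I*√21/441) - 4857309/3747865 = -1024*I*√21/9 - 4857309/3747865 = -4857309/3747865 - 1024*I*√21/9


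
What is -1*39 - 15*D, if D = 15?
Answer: -264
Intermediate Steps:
-1*39 - 15*D = -1*39 - 15*15 = -39 - 225 = -264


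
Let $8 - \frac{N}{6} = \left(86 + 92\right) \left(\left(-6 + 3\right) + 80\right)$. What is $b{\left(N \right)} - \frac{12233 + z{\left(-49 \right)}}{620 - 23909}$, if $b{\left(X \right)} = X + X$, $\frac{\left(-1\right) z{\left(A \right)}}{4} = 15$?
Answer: $- \frac{546877213}{3327} \approx -1.6438 \cdot 10^{5}$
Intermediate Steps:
$z{\left(A \right)} = -60$ ($z{\left(A \right)} = \left(-4\right) 15 = -60$)
$N = -82188$ ($N = 48 - 6 \left(86 + 92\right) \left(\left(-6 + 3\right) + 80\right) = 48 - 6 \cdot 178 \left(-3 + 80\right) = 48 - 6 \cdot 178 \cdot 77 = 48 - 82236 = -82188$)
$b{\left(X \right)} = 2 X$
$b{\left(N \right)} - \frac{12233 + z{\left(-49 \right)}}{620 - 23909} = 2 \left(-82188\right) - \frac{12233 - 60}{620 - 23909} = -164376 - \frac{12173}{-23289} = -164376 - 12173 \left(- \frac{1}{23289}\right) = -164376 - - \frac{1739}{3327} = -164376 + \frac{1739}{3327} = - \frac{546877213}{3327}$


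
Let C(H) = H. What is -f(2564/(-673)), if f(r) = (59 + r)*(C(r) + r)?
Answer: 190469304/452929 ≈ 420.53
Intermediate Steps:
f(r) = 2*r*(59 + r) (f(r) = (59 + r)*(r + r) = (59 + r)*(2*r) = 2*r*(59 + r))
-f(2564/(-673)) = -2*2564/(-673)*(59 + 2564/(-673)) = -2*2564*(-1/673)*(59 + 2564*(-1/673)) = -2*(-2564)*(59 - 2564/673)/673 = -2*(-2564)*37143/(673*673) = -1*(-190469304/452929) = 190469304/452929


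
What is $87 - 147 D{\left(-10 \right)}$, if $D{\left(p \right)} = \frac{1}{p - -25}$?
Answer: $\frac{386}{5} \approx 77.2$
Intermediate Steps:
$D{\left(p \right)} = \frac{1}{25 + p}$ ($D{\left(p \right)} = \frac{1}{p + 25} = \frac{1}{25 + p}$)
$87 - 147 D{\left(-10 \right)} = 87 - \frac{147}{25 - 10} = 87 - \frac{147}{15} = 87 - \frac{49}{5} = \frac{386}{5}$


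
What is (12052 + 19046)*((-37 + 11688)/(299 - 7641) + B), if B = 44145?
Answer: 5039445500511/3671 ≈ 1.3728e+9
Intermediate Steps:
(12052 + 19046)*((-37 + 11688)/(299 - 7641) + B) = (12052 + 19046)*((-37 + 11688)/(299 - 7641) + 44145) = 31098*(11651/(-7342) + 44145) = 31098*(11651*(-1/7342) + 44145) = 31098*(-11651/7342 + 44145) = 31098*(324100939/7342) = 5039445500511/3671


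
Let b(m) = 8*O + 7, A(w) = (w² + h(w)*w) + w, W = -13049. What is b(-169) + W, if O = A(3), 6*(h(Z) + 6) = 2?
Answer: -13082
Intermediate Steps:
h(Z) = -17/3 (h(Z) = -6 + (⅙)*2 = -6 + ⅓ = -17/3)
A(w) = w² - 14*w/3 (A(w) = (w² - 17*w/3) + w = w² - 14*w/3)
O = -5 (O = (⅓)*3*(-14 + 3*3) = (⅓)*3*(-14 + 9) = (⅓)*3*(-5) = -5)
b(m) = -33 (b(m) = 8*(-5) + 7 = -40 + 7 = -33)
b(-169) + W = -33 - 13049 = -13082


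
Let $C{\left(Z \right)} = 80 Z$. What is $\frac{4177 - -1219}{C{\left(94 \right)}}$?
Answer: $\frac{1349}{1880} \approx 0.71755$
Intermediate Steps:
$\frac{4177 - -1219}{C{\left(94 \right)}} = \frac{4177 - -1219}{80 \cdot 94} = \frac{4177 + 1219}{7520} = 5396 \cdot \frac{1}{7520} = \frac{1349}{1880}$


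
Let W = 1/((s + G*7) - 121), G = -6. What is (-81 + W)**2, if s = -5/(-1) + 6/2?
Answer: 157653136/24025 ≈ 6562.0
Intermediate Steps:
s = 8 (s = -5*(-1) + 6*(1/2) = 5 + 3 = 8)
W = -1/155 (W = 1/((8 - 6*7) - 121) = 1/((8 - 42) - 121) = 1/(-34 - 121) = 1/(-155) = -1/155 ≈ -0.0064516)
(-81 + W)**2 = (-81 - 1/155)**2 = (-12556/155)**2 = 157653136/24025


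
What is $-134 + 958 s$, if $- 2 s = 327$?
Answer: $-156767$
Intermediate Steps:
$s = - \frac{327}{2}$ ($s = \left(- \frac{1}{2}\right) 327 = - \frac{327}{2} \approx -163.5$)
$-134 + 958 s = -134 + 958 \left(- \frac{327}{2}\right) = -134 - 156633 = -156767$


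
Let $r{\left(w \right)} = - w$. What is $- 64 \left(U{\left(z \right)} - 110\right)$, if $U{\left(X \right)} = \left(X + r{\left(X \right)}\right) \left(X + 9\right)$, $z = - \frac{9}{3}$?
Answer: $7040$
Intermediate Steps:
$z = -3$ ($z = \left(-9\right) \frac{1}{3} = -3$)
$U{\left(X \right)} = 0$ ($U{\left(X \right)} = \left(X - X\right) \left(X + 9\right) = 0 \left(9 + X\right) = 0$)
$- 64 \left(U{\left(z \right)} - 110\right) = - 64 \left(0 - 110\right) = \left(-64\right) \left(-110\right) = 7040$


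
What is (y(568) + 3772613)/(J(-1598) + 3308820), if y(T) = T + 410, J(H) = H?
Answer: 3773591/3307222 ≈ 1.1410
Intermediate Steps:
y(T) = 410 + T
(y(568) + 3772613)/(J(-1598) + 3308820) = ((410 + 568) + 3772613)/(-1598 + 3308820) = (978 + 3772613)/3307222 = 3773591*(1/3307222) = 3773591/3307222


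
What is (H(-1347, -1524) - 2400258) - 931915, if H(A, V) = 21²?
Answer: -3331732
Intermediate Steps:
H(A, V) = 441
(H(-1347, -1524) - 2400258) - 931915 = (441 - 2400258) - 931915 = -2399817 - 931915 = -3331732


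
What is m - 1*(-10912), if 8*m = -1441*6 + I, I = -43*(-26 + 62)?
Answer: 38551/4 ≈ 9637.8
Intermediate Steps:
I = -1548 (I = -43*36 = -1548)
m = -5097/4 (m = (-1441*6 - 1548)/8 = (-8646 - 1548)/8 = (1/8)*(-10194) = -5097/4 ≈ -1274.3)
m - 1*(-10912) = -5097/4 - 1*(-10912) = -5097/4 + 10912 = 38551/4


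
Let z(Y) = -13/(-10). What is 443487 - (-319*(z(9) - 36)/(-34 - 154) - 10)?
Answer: 833885053/1880 ≈ 4.4356e+5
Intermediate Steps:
z(Y) = 13/10 (z(Y) = -13*(-⅒) = 13/10)
443487 - (-319*(z(9) - 36)/(-34 - 154) - 10) = 443487 - (-319*(13/10 - 36)/(-34 - 154) - 10) = 443487 - (-(-110693)/(10*(-188)) - 10) = 443487 - (-(-110693)*(-1)/(10*188) - 10) = 443487 - (-319*347/1880 - 10) = 443487 - (-110693/1880 - 10) = 443487 - 1*(-129493/1880) = 443487 + 129493/1880 = 833885053/1880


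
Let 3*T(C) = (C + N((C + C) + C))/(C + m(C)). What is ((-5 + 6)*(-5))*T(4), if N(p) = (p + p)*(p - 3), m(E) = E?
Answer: -275/6 ≈ -45.833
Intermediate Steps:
N(p) = 2*p*(-3 + p) (N(p) = (2*p)*(-3 + p) = 2*p*(-3 + p))
T(C) = (C + 6*C*(-3 + 3*C))/(6*C) (T(C) = ((C + 2*((C + C) + C)*(-3 + ((C + C) + C)))/(C + C))/3 = ((C + 2*(2*C + C)*(-3 + (2*C + C)))/((2*C)))/3 = ((C + 2*(3*C)*(-3 + 3*C))*(1/(2*C)))/3 = ((C + 6*C*(-3 + 3*C))*(1/(2*C)))/3 = ((C + 6*C*(-3 + 3*C))/(2*C))/3 = (C + 6*C*(-3 + 3*C))/(6*C))
((-5 + 6)*(-5))*T(4) = ((-5 + 6)*(-5))*(-17/6 + 3*4) = (1*(-5))*(-17/6 + 12) = -5*55/6 = -275/6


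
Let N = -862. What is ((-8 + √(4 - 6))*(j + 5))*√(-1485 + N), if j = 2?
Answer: 7*I*√2347*(-8 + I*√2) ≈ -479.59 - 2713.0*I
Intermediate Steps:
((-8 + √(4 - 6))*(j + 5))*√(-1485 + N) = ((-8 + √(4 - 6))*(2 + 5))*√(-1485 - 862) = ((-8 + √(-2))*7)*√(-2347) = ((-8 + I*√2)*7)*(I*√2347) = (-56 + 7*I*√2)*(I*√2347) = I*√2347*(-56 + 7*I*√2)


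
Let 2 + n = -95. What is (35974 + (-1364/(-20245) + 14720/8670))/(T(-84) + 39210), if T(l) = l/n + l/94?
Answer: 1439416627018421/1568819617203780 ≈ 0.91752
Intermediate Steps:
n = -97 (n = -2 - 95 = -97)
T(l) = 3*l/9118 (T(l) = l/(-97) + l/94 = l*(-1/97) + l*(1/94) = -l/97 + l/94 = 3*l/9118)
(35974 + (-1364/(-20245) + 14720/8670))/(T(-84) + 39210) = (35974 + (-1364/(-20245) + 14720/8670))/((3/9118)*(-84) + 39210) = (35974 + (-1364*(-1/20245) + 14720*(1/8670)))/(-126/4559 + 39210) = (35974 + (1364/20245 + 1472/867))/(178758264/4559) = (35974 + 30983228/17552415)*(4559/178758264) = (631461560438/17552415)*(4559/178758264) = 1439416627018421/1568819617203780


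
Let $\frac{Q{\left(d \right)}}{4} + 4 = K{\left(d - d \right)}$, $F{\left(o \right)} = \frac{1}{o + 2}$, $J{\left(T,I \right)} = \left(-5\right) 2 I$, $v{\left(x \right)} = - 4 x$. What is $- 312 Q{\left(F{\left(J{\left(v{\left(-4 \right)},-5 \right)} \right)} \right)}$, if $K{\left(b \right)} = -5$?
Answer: $11232$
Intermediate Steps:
$J{\left(T,I \right)} = - 10 I$
$F{\left(o \right)} = \frac{1}{2 + o}$
$Q{\left(d \right)} = -36$ ($Q{\left(d \right)} = -16 + 4 \left(-5\right) = -16 - 20 = -36$)
$- 312 Q{\left(F{\left(J{\left(v{\left(-4 \right)},-5 \right)} \right)} \right)} = \left(-312\right) \left(-36\right) = 11232$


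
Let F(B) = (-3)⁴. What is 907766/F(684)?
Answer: 907766/81 ≈ 11207.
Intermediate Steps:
F(B) = 81
907766/F(684) = 907766/81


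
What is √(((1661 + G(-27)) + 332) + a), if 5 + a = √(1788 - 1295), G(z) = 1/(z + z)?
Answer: √(644106 + 324*√493)/18 ≈ 44.835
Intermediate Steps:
G(z) = 1/(2*z)
a = -5 + √493 (a = -5 + √(1788 - 1295) = -5 + √493 ≈ 17.204)
√(((1661 + G(-27)) + 332) + a) = √(((1661 + (½)/(-27)) + 332) + (-5 + √493)) = √(((1661 + (½)*(-1/27)) + 332) + (-5 + √493)) = √(((1661 - 1/54) + 332) + (-5 + √493)) = √((89693/54 + 332) + (-5 + √493)) = √(107621/54 + (-5 + √493)) = √(107351/54 + √493)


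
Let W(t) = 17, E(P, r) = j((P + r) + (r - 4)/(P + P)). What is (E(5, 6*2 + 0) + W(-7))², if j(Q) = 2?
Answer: 361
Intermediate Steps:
E(P, r) = 2
(E(5, 6*2 + 0) + W(-7))² = (2 + 17)² = 19² = 361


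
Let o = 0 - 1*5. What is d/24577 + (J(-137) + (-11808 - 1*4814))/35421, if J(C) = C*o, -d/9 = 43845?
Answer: -14368987354/870541917 ≈ -16.506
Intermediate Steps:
d = -394605 (d = -9*43845 = -394605)
o = -5 (o = 0 - 5 = -5)
J(C) = -5*C (J(C) = C*(-5) = -5*C)
d/24577 + (J(-137) + (-11808 - 1*4814))/35421 = -394605/24577 + (-5*(-137) + (-11808 - 1*4814))/35421 = -394605*1/24577 + (685 + (-11808 - 4814))*(1/35421) = -394605/24577 + (685 - 16622)*(1/35421) = -394605/24577 - 15937*1/35421 = -394605/24577 - 15937/35421 = -14368987354/870541917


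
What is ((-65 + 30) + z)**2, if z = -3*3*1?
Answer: 1936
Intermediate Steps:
z = -9 (z = -9*1 = -9)
((-65 + 30) + z)**2 = ((-65 + 30) - 9)**2 = (-35 - 9)**2 = (-44)**2 = 1936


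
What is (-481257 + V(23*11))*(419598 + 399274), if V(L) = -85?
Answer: -394157486224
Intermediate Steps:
(-481257 + V(23*11))*(419598 + 399274) = (-481257 - 85)*(419598 + 399274) = -481342*818872 = -394157486224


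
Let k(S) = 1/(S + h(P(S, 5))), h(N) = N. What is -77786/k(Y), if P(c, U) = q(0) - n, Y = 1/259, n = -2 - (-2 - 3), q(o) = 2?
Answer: 20068788/259 ≈ 77486.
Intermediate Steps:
n = 3 (n = -2 - 1*(-5) = -2 + 5 = 3)
Y = 1/259 ≈ 0.0038610
P(c, U) = -1 (P(c, U) = 2 - 1*3 = 2 - 3 = -1)
k(S) = 1/(-1 + S) (k(S) = 1/(S - 1) = 1/(-1 + S))
-77786/k(Y) = -77786/(1/(-1 + 1/259)) = -77786/(1/(-258/259)) = -77786/(-259/258) = -77786*(-258/259) = 20068788/259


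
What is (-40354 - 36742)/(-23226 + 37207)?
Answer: -77096/13981 ≈ -5.5143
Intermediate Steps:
(-40354 - 36742)/(-23226 + 37207) = -77096/13981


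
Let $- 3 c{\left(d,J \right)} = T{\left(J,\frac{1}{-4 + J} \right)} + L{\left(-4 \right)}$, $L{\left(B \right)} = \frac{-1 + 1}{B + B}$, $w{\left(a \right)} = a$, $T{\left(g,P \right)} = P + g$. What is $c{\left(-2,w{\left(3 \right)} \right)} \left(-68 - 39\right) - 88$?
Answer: $- \frac{50}{3} \approx -16.667$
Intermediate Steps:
$L{\left(B \right)} = 0$ ($L{\left(B \right)} = \frac{0}{2 B} = 0 \frac{1}{2 B} = 0$)
$c{\left(d,J \right)} = - \frac{J}{3} - \frac{1}{3 \left(-4 + J\right)}$ ($c{\left(d,J \right)} = - \frac{\left(\frac{1}{-4 + J} + J\right) + 0}{3} = - \frac{\left(J + \frac{1}{-4 + J}\right) + 0}{3} = - \frac{J + \frac{1}{-4 + J}}{3} = - \frac{J}{3} - \frac{1}{3 \left(-4 + J\right)}$)
$c{\left(-2,w{\left(3 \right)} \right)} \left(-68 - 39\right) - 88 = \frac{-1 - 3 \left(-4 + 3\right)}{3 \left(-4 + 3\right)} \left(-68 - 39\right) - 88 = \frac{-1 - 3 \left(-1\right)}{3 \left(-1\right)} \left(-68 - 39\right) - 88 = \frac{1}{3} \left(-1\right) \left(-1 + 3\right) \left(-107\right) - 88 = \frac{1}{3} \left(-1\right) 2 \left(-107\right) - 88 = \left(- \frac{2}{3}\right) \left(-107\right) - 88 = \frac{214}{3} - 88 = - \frac{50}{3}$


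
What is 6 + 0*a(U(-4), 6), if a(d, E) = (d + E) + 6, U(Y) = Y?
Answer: 6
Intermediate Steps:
a(d, E) = 6 + E + d (a(d, E) = (E + d) + 6 = 6 + E + d)
6 + 0*a(U(-4), 6) = 6 + 0*(6 + 6 - 4) = 6 + 0*8 = 6 + 0 = 6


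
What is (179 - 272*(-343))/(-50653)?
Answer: -93475/50653 ≈ -1.8454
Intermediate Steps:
(179 - 272*(-343))/(-50653) = (179 + 93296)*(-1/50653) = 93475*(-1/50653) = -93475/50653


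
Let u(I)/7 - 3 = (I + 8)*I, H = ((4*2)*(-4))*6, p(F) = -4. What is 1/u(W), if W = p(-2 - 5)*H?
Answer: 1/4171797 ≈ 2.3970e-7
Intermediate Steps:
H = -192 (H = (8*(-4))*6 = -32*6 = -192)
W = 768 (W = -4*(-192) = 768)
u(I) = 21 + 7*I*(8 + I) (u(I) = 21 + 7*((I + 8)*I) = 21 + 7*((8 + I)*I) = 21 + 7*(I*(8 + I)) = 21 + 7*I*(8 + I))
1/u(W) = 1/(21 + 7*768² + 56*768) = 1/(21 + 7*589824 + 43008) = 1/(21 + 4128768 + 43008) = 1/4171797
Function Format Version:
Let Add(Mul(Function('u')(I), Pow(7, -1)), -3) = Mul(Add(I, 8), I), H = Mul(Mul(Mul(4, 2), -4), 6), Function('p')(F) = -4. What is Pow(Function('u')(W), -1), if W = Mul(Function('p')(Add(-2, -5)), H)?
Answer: Rational(1, 4171797) ≈ 2.3970e-7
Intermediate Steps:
H = -192 (H = Mul(Mul(8, -4), 6) = Mul(-32, 6) = -192)
W = 768 (W = Mul(-4, -192) = 768)
Function('u')(I) = Add(21, Mul(7, I, Add(8, I))) (Function('u')(I) = Add(21, Mul(7, Mul(Add(I, 8), I))) = Add(21, Mul(7, Mul(Add(8, I), I))) = Add(21, Mul(7, Mul(I, Add(8, I)))) = Add(21, Mul(7, I, Add(8, I))))
Pow(Function('u')(W), -1) = Pow(Add(21, Mul(7, Pow(768, 2)), Mul(56, 768)), -1) = Pow(Add(21, Mul(7, 589824), 43008), -1) = Pow(Add(21, 4128768, 43008), -1) = Pow(4171797, -1) = Rational(1, 4171797)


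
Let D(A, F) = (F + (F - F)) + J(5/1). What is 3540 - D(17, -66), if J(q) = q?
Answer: 3601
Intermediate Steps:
D(A, F) = 5 + F (D(A, F) = (F + (F - F)) + 5/1 = (F + 0) + 5*1 = F + 5 = 5 + F)
3540 - D(17, -66) = 3540 - (5 - 66) = 3540 - 1*(-61) = 3540 + 61 = 3601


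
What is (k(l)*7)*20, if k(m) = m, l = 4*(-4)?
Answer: -2240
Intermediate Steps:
l = -16
(k(l)*7)*20 = -16*7*20 = -112*20 = -2240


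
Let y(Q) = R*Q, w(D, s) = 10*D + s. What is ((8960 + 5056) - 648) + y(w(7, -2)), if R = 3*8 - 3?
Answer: 14796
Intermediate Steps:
R = 21 (R = 24 - 3 = 21)
w(D, s) = s + 10*D
y(Q) = 21*Q
((8960 + 5056) - 648) + y(w(7, -2)) = ((8960 + 5056) - 648) + 21*(-2 + 10*7) = (14016 - 648) + 21*(-2 + 70) = 13368 + 21*68 = 13368 + 1428 = 14796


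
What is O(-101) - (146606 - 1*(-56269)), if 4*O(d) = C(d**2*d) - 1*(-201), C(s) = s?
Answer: -460400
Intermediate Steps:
O(d) = 201/4 + d**3/4 (O(d) = (d**2*d - 1*(-201))/4 = (d**3 + 201)/4 = (201 + d**3)/4 = 201/4 + d**3/4)
O(-101) - (146606 - 1*(-56269)) = (201/4 + (1/4)*(-101)**3) - (146606 - 1*(-56269)) = (201/4 + (1/4)*(-1030301)) - (146606 + 56269) = (201/4 - 1030301/4) - 1*202875 = -257525 - 202875 = -460400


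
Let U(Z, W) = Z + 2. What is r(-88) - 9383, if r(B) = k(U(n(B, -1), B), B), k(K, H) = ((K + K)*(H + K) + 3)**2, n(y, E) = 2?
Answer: 438178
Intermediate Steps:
U(Z, W) = 2 + Z
k(K, H) = (3 + 2*K*(H + K))**2 (k(K, H) = ((2*K)*(H + K) + 3)**2 = (2*K*(H + K) + 3)**2 = (3 + 2*K*(H + K))**2)
r(B) = (35 + 8*B)**2 (r(B) = (3 + 2*(2 + 2)**2 + 2*B*(2 + 2))**2 = (3 + 2*4**2 + 2*B*4)**2 = (3 + 2*16 + 8*B)**2 = (3 + 32 + 8*B)**2 = (35 + 8*B)**2)
r(-88) - 9383 = (35 + 8*(-88))**2 - 9383 = (35 - 704)**2 - 9383 = (-669)**2 - 9383 = 447561 - 9383 = 438178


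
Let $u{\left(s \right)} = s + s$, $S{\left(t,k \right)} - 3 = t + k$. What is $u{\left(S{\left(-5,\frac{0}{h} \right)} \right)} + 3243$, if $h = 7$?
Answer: $3239$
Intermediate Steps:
$S{\left(t,k \right)} = 3 + k + t$ ($S{\left(t,k \right)} = 3 + \left(t + k\right) = 3 + \left(k + t\right) = 3 + k + t$)
$u{\left(s \right)} = 2 s$
$u{\left(S{\left(-5,\frac{0}{h} \right)} \right)} + 3243 = 2 \left(3 + \frac{0}{7} - 5\right) + 3243 = 2 \left(3 + 0 \cdot \frac{1}{7} - 5\right) + 3243 = 2 \left(3 + 0 - 5\right) + 3243 = 2 \left(-2\right) + 3243 = -4 + 3243 = 3239$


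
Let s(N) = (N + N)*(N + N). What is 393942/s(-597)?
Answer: 65657/237606 ≈ 0.27633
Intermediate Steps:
s(N) = 4*N² (s(N) = (2*N)*(2*N) = 4*N²)
393942/s(-597) = 393942/((4*(-597)²)) = 393942/((4*356409)) = 393942/1425636 = 393942*(1/1425636) = 65657/237606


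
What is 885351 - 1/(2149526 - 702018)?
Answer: 1281552655307/1447508 ≈ 8.8535e+5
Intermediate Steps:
885351 - 1/(2149526 - 702018) = 885351 - 1/1447508 = 1281552655307/1447508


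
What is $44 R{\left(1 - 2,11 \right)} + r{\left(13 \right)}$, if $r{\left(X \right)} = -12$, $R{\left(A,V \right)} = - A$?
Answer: $32$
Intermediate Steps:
$44 R{\left(1 - 2,11 \right)} + r{\left(13 \right)} = 44 \left(- (1 - 2)\right) - 12 = 44 \left(\left(-1\right) \left(-1\right)\right) - 12 = 44 \cdot 1 - 12 = 44 - 12 = 32$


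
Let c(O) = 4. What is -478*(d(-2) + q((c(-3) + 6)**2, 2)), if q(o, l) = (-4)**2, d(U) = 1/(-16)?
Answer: -60945/8 ≈ -7618.1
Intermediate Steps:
d(U) = -1/16
q(o, l) = 16
-478*(d(-2) + q((c(-3) + 6)**2, 2)) = -478*(-1/16 + 16) = -478*255/16 = -60945/8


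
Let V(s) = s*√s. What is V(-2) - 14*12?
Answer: -168 - 2*I*√2 ≈ -168.0 - 2.8284*I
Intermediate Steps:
V(s) = s^(3/2)
V(-2) - 14*12 = (-2)^(3/2) - 14*12 = -2*I*√2 - 168 = -168 - 2*I*√2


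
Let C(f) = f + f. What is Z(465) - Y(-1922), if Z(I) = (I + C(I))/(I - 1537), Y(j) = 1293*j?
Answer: 2664075117/1072 ≈ 2.4851e+6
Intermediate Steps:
C(f) = 2*f
Z(I) = 3*I/(-1537 + I) (Z(I) = (I + 2*I)/(I - 1537) = (3*I)/(-1537 + I) = 3*I/(-1537 + I))
Z(465) - Y(-1922) = 3*465/(-1537 + 465) - 1293*(-1922) = 3*465/(-1072) - 1*(-2485146) = 3*465*(-1/1072) + 2485146 = -1395/1072 + 2485146 = 2664075117/1072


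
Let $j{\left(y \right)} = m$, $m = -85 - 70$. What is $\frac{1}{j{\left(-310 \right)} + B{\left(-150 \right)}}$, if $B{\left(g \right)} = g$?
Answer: $- \frac{1}{305} \approx -0.0032787$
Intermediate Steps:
$m = -155$ ($m = -85 - 70 = -155$)
$j{\left(y \right)} = -155$
$\frac{1}{j{\left(-310 \right)} + B{\left(-150 \right)}} = \frac{1}{-155 - 150} = \frac{1}{-305} = - \frac{1}{305}$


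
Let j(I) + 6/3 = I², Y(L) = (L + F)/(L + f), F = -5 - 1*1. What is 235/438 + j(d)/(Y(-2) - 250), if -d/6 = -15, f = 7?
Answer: -8719495/275502 ≈ -31.649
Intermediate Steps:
F = -6 (F = -5 - 1 = -6)
d = 90 (d = -6*(-15) = 90)
Y(L) = (-6 + L)/(7 + L) (Y(L) = (L - 6)/(L + 7) = (-6 + L)/(7 + L))
j(I) = -2 + I²
235/438 + j(d)/(Y(-2) - 250) = 235/438 + (-2 + 90²)/((-6 - 2)/(7 - 2) - 250) = 235*(1/438) + (-2 + 8100)/(-8/5 - 250) = 235/438 + 8098/((⅕)*(-8) - 250) = 235/438 + 8098/(-8/5 - 250) = 235/438 + 8098/(-1258/5) = 235/438 + 8098*(-5/1258) = 235/438 - 20245/629 = -8719495/275502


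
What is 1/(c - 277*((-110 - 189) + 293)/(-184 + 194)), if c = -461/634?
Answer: 3170/524549 ≈ 0.0060433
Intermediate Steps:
c = -461/634 (c = -461*1/634 = -461/634 ≈ -0.72713)
1/(c - 277*((-110 - 189) + 293)/(-184 + 194)) = 1/(-461/634 - 277*((-110 - 189) + 293)/(-184 + 194)) = 1/(-461/634 - 277/(10/(-299 + 293))) = 1/(-461/634 - 277/(10/(-6))) = 1/(-461/634 - 277/(10*(-⅙))) = 1/(-461/634 - 277/(-5/3)) = 1/(-461/634 - 277*(-⅗)) = 1/(-461/634 + 831/5) = 1/(524549/3170) = 3170/524549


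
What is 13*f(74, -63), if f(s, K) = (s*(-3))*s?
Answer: -213564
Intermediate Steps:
f(s, K) = -3*s² (f(s, K) = (-3*s)*s = -3*s²)
13*f(74, -63) = 13*(-3*74²) = 13*(-3*5476) = 13*(-16428) = -213564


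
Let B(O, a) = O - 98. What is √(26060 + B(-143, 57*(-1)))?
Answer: √25819 ≈ 160.68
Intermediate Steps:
B(O, a) = -98 + O
√(26060 + B(-143, 57*(-1))) = √(26060 + (-98 - 143)) = √(26060 - 241) = √25819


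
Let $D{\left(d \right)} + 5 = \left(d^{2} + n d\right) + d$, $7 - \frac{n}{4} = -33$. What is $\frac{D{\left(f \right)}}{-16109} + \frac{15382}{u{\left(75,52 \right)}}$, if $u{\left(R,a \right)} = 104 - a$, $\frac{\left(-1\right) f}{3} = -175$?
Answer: $\frac{114530549}{418834} \approx 273.45$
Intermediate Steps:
$n = 160$ ($n = 28 - -132 = 28 + 132 = 160$)
$f = 525$ ($f = \left(-3\right) \left(-175\right) = 525$)
$D{\left(d \right)} = -5 + d^{2} + 161 d$ ($D{\left(d \right)} = -5 + \left(\left(d^{2} + 160 d\right) + d\right) = -5 + \left(d^{2} + 161 d\right) = -5 + d^{2} + 161 d$)
$\frac{D{\left(f \right)}}{-16109} + \frac{15382}{u{\left(75,52 \right)}} = \frac{-5 + 525^{2} + 161 \cdot 525}{-16109} + \frac{15382}{104 - 52} = \left(-5 + 275625 + 84525\right) \left(- \frac{1}{16109}\right) + \frac{15382}{104 - 52} = 360145 \left(- \frac{1}{16109}\right) + \frac{15382}{52} = - \frac{360145}{16109} + 15382 \cdot \frac{1}{52} = - \frac{360145}{16109} + \frac{7691}{26} = \frac{114530549}{418834}$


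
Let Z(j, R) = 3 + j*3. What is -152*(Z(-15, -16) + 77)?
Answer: -5320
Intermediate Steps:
Z(j, R) = 3 + 3*j
-152*(Z(-15, -16) + 77) = -152*((3 + 3*(-15)) + 77) = -152*((3 - 45) + 77) = -152*(-42 + 77) = -152*35 = -5320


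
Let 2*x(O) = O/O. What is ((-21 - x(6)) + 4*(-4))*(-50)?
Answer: 1875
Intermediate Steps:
x(O) = 1/2 (x(O) = (O/O)/2 = (1/2)*1 = 1/2)
((-21 - x(6)) + 4*(-4))*(-50) = ((-21 - 1*1/2) + 4*(-4))*(-50) = ((-21 - 1/2) - 16)*(-50) = (-43/2 - 16)*(-50) = -75/2*(-50) = 1875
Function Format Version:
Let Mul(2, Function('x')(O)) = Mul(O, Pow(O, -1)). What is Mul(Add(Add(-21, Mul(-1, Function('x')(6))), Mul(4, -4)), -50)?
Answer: 1875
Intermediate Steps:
Function('x')(O) = Rational(1, 2) (Function('x')(O) = Mul(Rational(1, 2), Mul(O, Pow(O, -1))) = Mul(Rational(1, 2), 1) = Rational(1, 2))
Mul(Add(Add(-21, Mul(-1, Function('x')(6))), Mul(4, -4)), -50) = Mul(Add(Add(-21, Mul(-1, Rational(1, 2))), Mul(4, -4)), -50) = Mul(Add(Add(-21, Rational(-1, 2)), -16), -50) = Mul(Add(Rational(-43, 2), -16), -50) = Mul(Rational(-75, 2), -50) = 1875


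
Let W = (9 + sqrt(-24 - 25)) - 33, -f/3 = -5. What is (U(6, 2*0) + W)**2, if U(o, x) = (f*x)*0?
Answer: 527 - 336*I ≈ 527.0 - 336.0*I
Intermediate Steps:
f = 15 (f = -3*(-5) = 15)
U(o, x) = 0 (U(o, x) = (15*x)*0 = 0)
W = -24 + 7*I (W = (9 + sqrt(-49)) - 33 = (9 + 7*I) - 33 = -24 + 7*I ≈ -24.0 + 7.0*I)
(U(6, 2*0) + W)**2 = (0 + (-24 + 7*I))**2 = (-24 + 7*I)**2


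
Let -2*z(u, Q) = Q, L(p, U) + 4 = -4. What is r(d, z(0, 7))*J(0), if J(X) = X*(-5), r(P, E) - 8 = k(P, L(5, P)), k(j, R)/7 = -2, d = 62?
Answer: 0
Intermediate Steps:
L(p, U) = -8 (L(p, U) = -4 - 4 = -8)
z(u, Q) = -Q/2
k(j, R) = -14 (k(j, R) = 7*(-2) = -14)
r(P, E) = -6 (r(P, E) = 8 - 14 = -6)
J(X) = -5*X
r(d, z(0, 7))*J(0) = -(-30)*0 = -6*0 = 0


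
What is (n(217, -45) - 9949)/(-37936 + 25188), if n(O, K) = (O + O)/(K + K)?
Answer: 223961/286830 ≈ 0.78081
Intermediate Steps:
n(O, K) = O/K (n(O, K) = (2*O)/((2*K)) = (2*O)*(1/(2*K)) = O/K)
(n(217, -45) - 9949)/(-37936 + 25188) = (217/(-45) - 9949)/(-37936 + 25188) = (217*(-1/45) - 9949)/(-12748) = (-217/45 - 9949)*(-1/12748) = -447922/45*(-1/12748) = 223961/286830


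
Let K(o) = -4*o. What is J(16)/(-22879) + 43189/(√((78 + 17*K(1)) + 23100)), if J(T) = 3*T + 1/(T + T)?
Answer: -1537/732128 + 43189*√23110/23110 ≈ 284.10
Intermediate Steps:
J(T) = 1/(2*T) + 3*T (J(T) = 3*T + 1/(2*T) = 1/(2*T) + 3*T)
J(16)/(-22879) + 43189/(√((78 + 17*K(1)) + 23100)) = ((½)/16 + 3*16)/(-22879) + 43189/(√((78 + 17*(-4*1)) + 23100)) = ((½)*(1/16) + 48)*(-1/22879) + 43189/(√((78 + 17*(-4)) + 23100)) = (1/32 + 48)*(-1/22879) + 43189/(√((78 - 68) + 23100)) = (1537/32)*(-1/22879) + 43189/(√(10 + 23100)) = -1537/732128 + 43189/(√23110) = -1537/732128 + 43189*(√23110/23110) = -1537/732128 + 43189*√23110/23110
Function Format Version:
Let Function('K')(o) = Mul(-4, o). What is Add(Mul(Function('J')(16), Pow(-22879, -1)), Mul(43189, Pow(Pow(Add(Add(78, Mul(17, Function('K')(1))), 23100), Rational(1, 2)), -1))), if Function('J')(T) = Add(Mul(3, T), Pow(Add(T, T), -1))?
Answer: Add(Rational(-1537, 732128), Mul(Rational(43189, 23110), Pow(23110, Rational(1, 2)))) ≈ 284.10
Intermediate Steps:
Function('J')(T) = Add(Mul(Rational(1, 2), Pow(T, -1)), Mul(3, T)) (Function('J')(T) = Add(Mul(3, T), Pow(Mul(2, T), -1)) = Add(Mul(3, T), Mul(Rational(1, 2), Pow(T, -1))) = Add(Mul(Rational(1, 2), Pow(T, -1)), Mul(3, T)))
Add(Mul(Function('J')(16), Pow(-22879, -1)), Mul(43189, Pow(Pow(Add(Add(78, Mul(17, Function('K')(1))), 23100), Rational(1, 2)), -1))) = Add(Mul(Add(Mul(Rational(1, 2), Pow(16, -1)), Mul(3, 16)), Pow(-22879, -1)), Mul(43189, Pow(Pow(Add(Add(78, Mul(17, Mul(-4, 1))), 23100), Rational(1, 2)), -1))) = Add(Mul(Add(Mul(Rational(1, 2), Rational(1, 16)), 48), Rational(-1, 22879)), Mul(43189, Pow(Pow(Add(Add(78, Mul(17, -4)), 23100), Rational(1, 2)), -1))) = Add(Mul(Add(Rational(1, 32), 48), Rational(-1, 22879)), Mul(43189, Pow(Pow(Add(Add(78, -68), 23100), Rational(1, 2)), -1))) = Add(Mul(Rational(1537, 32), Rational(-1, 22879)), Mul(43189, Pow(Pow(Add(10, 23100), Rational(1, 2)), -1))) = Add(Rational(-1537, 732128), Mul(43189, Pow(Pow(23110, Rational(1, 2)), -1))) = Add(Rational(-1537, 732128), Mul(43189, Mul(Rational(1, 23110), Pow(23110, Rational(1, 2))))) = Add(Rational(-1537, 732128), Mul(Rational(43189, 23110), Pow(23110, Rational(1, 2))))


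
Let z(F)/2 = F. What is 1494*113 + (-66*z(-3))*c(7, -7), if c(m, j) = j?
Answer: 166050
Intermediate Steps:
z(F) = 2*F
1494*113 + (-66*z(-3))*c(7, -7) = 1494*113 - 132*(-3)*(-7) = 168822 - 66*(-6)*(-7) = 168822 + 396*(-7) = 168822 - 2772 = 166050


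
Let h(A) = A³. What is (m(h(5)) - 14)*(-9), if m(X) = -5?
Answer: 171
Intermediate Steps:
(m(h(5)) - 14)*(-9) = (-5 - 14)*(-9) = -19*(-9) = 171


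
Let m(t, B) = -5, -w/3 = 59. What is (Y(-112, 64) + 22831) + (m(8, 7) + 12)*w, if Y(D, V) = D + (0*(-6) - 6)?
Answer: 21474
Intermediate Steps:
w = -177 (w = -3*59 = -177)
Y(D, V) = -6 + D (Y(D, V) = D + (0 - 6) = D - 6 = -6 + D)
(Y(-112, 64) + 22831) + (m(8, 7) + 12)*w = ((-6 - 112) + 22831) + (-5 + 12)*(-177) = (-118 + 22831) + 7*(-177) = 22713 - 1239 = 21474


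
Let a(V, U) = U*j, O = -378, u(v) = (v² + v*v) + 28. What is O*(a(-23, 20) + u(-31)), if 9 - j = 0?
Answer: -805140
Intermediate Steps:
j = 9 (j = 9 - 1*0 = 9 + 0 = 9)
u(v) = 28 + 2*v² (u(v) = (v² + v²) + 28 = 2*v² + 28 = 28 + 2*v²)
a(V, U) = 9*U (a(V, U) = U*9 = 9*U)
O*(a(-23, 20) + u(-31)) = -378*(9*20 + (28 + 2*(-31)²)) = -378*(180 + (28 + 2*961)) = -378*(180 + (28 + 1922)) = -378*(180 + 1950) = -378*2130 = -805140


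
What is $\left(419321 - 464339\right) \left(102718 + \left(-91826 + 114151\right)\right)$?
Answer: $-5629185774$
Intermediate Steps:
$\left(419321 - 464339\right) \left(102718 + \left(-91826 + 114151\right)\right) = - 45018 \left(102718 + 22325\right) = \left(-45018\right) 125043 = -5629185774$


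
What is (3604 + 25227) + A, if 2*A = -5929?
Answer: 51733/2 ≈ 25867.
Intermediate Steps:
A = -5929/2 (A = (1/2)*(-5929) = -5929/2 ≈ -2964.5)
(3604 + 25227) + A = (3604 + 25227) - 5929/2 = 28831 - 5929/2 = 51733/2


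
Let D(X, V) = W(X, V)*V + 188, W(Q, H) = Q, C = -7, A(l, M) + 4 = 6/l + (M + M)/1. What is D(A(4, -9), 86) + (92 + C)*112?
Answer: 7945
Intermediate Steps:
A(l, M) = -4 + 2*M + 6/l (A(l, M) = -4 + (6/l + (M + M)/1) = -4 + (6/l + (2*M)*1) = -4 + (6/l + 2*M) = -4 + (2*M + 6/l) = -4 + 2*M + 6/l)
D(X, V) = 188 + V*X (D(X, V) = X*V + 188 = V*X + 188 = 188 + V*X)
D(A(4, -9), 86) + (92 + C)*112 = (188 + 86*(-4 + 2*(-9) + 6/4)) + (92 - 7)*112 = (188 + 86*(-4 - 18 + 6*(¼))) + 85*112 = (188 + 86*(-4 - 18 + 3/2)) + 9520 = (188 + 86*(-41/2)) + 9520 = (188 - 1763) + 9520 = -1575 + 9520 = 7945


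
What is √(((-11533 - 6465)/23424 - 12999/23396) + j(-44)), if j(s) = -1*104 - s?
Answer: I*√4496510620529601/8562936 ≈ 7.831*I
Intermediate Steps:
j(s) = -104 - s
√(((-11533 - 6465)/23424 - 12999/23396) + j(-44)) = √(((-11533 - 6465)/23424 - 12999/23396) + (-104 - 1*(-44))) = √((-17998*1/23424 - 12999*1/23396) + (-104 + 44)) = √((-8999/11712 - 12999/23396) - 60) = √(-90696223/68503488 - 60) = √(-4200905503/68503488) = I*√4496510620529601/8562936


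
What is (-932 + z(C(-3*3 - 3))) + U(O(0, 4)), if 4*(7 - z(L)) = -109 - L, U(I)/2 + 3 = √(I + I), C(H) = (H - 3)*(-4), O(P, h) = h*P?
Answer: -3555/4 ≈ -888.75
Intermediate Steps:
O(P, h) = P*h
C(H) = 12 - 4*H (C(H) = (-3 + H)*(-4) = 12 - 4*H)
U(I) = -6 + 2*√2*√I (U(I) = -6 + 2*√(I + I) = -6 + 2*√(2*I) = -6 + 2*(√2*√I) = -6 + 2*√2*√I)
z(L) = 137/4 + L/4 (z(L) = 7 - (-109 - L)/4 = 7 + (109/4 + L/4) = 137/4 + L/4)
(-932 + z(C(-3*3 - 3))) + U(O(0, 4)) = (-932 + (137/4 + (12 - 4*(-3*3 - 3))/4)) + (-6 + 2*√2*√(0*4)) = (-932 + (137/4 + (12 - 4*(-9 - 3))/4)) + (-6 + 2*√2*√0) = (-932 + (137/4 + (12 - 4*(-12))/4)) + (-6 + 2*√2*0) = (-932 + (137/4 + (12 + 48)/4)) + (-6 + 0) = (-932 + (137/4 + (¼)*60)) - 6 = (-932 + (137/4 + 15)) - 6 = (-932 + 197/4) - 6 = -3531/4 - 6 = -3555/4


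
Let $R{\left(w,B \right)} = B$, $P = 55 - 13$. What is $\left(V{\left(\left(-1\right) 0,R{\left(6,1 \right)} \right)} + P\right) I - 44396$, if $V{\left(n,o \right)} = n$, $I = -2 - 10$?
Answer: $-44900$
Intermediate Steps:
$I = -12$ ($I = -2 - 10 = -12$)
$P = 42$ ($P = 55 - 13 = 42$)
$\left(V{\left(\left(-1\right) 0,R{\left(6,1 \right)} \right)} + P\right) I - 44396 = \left(\left(-1\right) 0 + 42\right) \left(-12\right) - 44396 = \left(0 + 42\right) \left(-12\right) - 44396 = 42 \left(-12\right) - 44396 = -504 - 44396 = -44900$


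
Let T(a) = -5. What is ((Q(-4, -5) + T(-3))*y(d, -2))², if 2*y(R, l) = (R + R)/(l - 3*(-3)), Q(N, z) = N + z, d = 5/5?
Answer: 4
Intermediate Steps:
d = 1 (d = 5*(⅕) = 1)
y(R, l) = R/(9 + l) (y(R, l) = ((R + R)/(l - 3*(-3)))/2 = ((2*R)/(l + 9))/2 = ((2*R)/(9 + l))/2 = (2*R/(9 + l))/2 = R/(9 + l))
((Q(-4, -5) + T(-3))*y(d, -2))² = (((-4 - 5) - 5)*(1/(9 - 2)))² = ((-9 - 5)*(1/7))² = (-14/7)² = (-14*⅐)² = (-2)² = 4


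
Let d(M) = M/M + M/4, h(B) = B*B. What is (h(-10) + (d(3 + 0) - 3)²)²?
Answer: 2640625/256 ≈ 10315.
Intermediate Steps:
h(B) = B²
d(M) = 1 + M/4 (d(M) = 1 + M*(¼) = 1 + M/4)
(h(-10) + (d(3 + 0) - 3)²)² = ((-10)² + ((1 + (3 + 0)/4) - 3)²)² = (100 + ((1 + (¼)*3) - 3)²)² = (100 + ((1 + ¾) - 3)²)² = (100 + (7/4 - 3)²)² = (100 + (-5/4)²)² = (100 + 25/16)² = (1625/16)² = 2640625/256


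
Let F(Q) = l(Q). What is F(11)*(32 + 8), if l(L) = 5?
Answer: 200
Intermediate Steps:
F(Q) = 5
F(11)*(32 + 8) = 5*(32 + 8) = 5*40 = 200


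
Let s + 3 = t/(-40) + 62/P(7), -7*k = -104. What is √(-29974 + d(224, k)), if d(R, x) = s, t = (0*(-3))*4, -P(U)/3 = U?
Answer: I*√13221159/21 ≈ 173.15*I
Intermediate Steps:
k = 104/7 (k = -⅐*(-104) = 104/7 ≈ 14.857)
P(U) = -3*U
t = 0 (t = 0*4 = 0)
s = -125/21 (s = -3 + (0/(-40) + 62/((-3*7))) = -3 + (0*(-1/40) + 62/(-21)) = -3 + (0 + 62*(-1/21)) = -3 + (0 - 62/21) = -3 - 62/21 = -125/21 ≈ -5.9524)
d(R, x) = -125/21
√(-29974 + d(224, k)) = √(-29974 - 125/21) = √(-629579/21) = I*√13221159/21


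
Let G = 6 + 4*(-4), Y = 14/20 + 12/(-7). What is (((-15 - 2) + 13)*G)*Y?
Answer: -284/7 ≈ -40.571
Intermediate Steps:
Y = -71/70 (Y = 14*(1/20) + 12*(-⅐) = 7/10 - 12/7 = -71/70 ≈ -1.0143)
G = -10 (G = 6 - 16 = -10)
(((-15 - 2) + 13)*G)*Y = (((-15 - 2) + 13)*(-10))*(-71/70) = ((-17 + 13)*(-10))*(-71/70) = -4*(-10)*(-71/70) = 40*(-71/70) = -284/7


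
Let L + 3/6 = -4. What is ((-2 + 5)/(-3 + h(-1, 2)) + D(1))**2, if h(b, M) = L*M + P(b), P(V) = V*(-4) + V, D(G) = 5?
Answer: 196/9 ≈ 21.778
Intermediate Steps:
P(V) = -3*V (P(V) = -4*V + V = -3*V)
L = -9/2 (L = -1/2 - 4 = -9/2 ≈ -4.5000)
h(b, M) = -3*b - 9*M/2 (h(b, M) = -9*M/2 - 3*b = -3*b - 9*M/2)
((-2 + 5)/(-3 + h(-1, 2)) + D(1))**2 = ((-2 + 5)/(-3 + (-3*(-1) - 9/2*2)) + 5)**2 = (3/(-3 + (3 - 9)) + 5)**2 = (3/(-3 - 6) + 5)**2 = (3/(-9) + 5)**2 = (3*(-1/9) + 5)**2 = (-1/3 + 5)**2 = (14/3)**2 = 196/9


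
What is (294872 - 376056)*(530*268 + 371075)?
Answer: -41656728160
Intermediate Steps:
(294872 - 376056)*(530*268 + 371075) = -81184*(142040 + 371075) = -81184*513115 = -41656728160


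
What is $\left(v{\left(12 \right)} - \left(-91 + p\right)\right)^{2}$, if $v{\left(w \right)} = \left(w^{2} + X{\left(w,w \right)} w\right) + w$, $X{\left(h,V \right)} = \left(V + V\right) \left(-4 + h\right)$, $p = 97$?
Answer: $6022116$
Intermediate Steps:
$X{\left(h,V \right)} = 2 V \left(-4 + h\right)$
$v{\left(w \right)} = w + w^{2} + 2 w^{2} \left(-4 + w\right)$ ($v{\left(w \right)} = \left(w^{2} + 2 w \left(-4 + w\right) w\right) + w = \left(w^{2} + 2 w^{2} \left(-4 + w\right)\right) + w = w + w^{2} + 2 w^{2} \left(-4 + w\right)$)
$\left(v{\left(12 \right)} - \left(-91 + p\right)\right)^{2} = \left(12 \left(1 + 12 + 2 \cdot 12 \left(-4 + 12\right)\right) + \left(91 - 97\right)\right)^{2} = \left(12 \left(1 + 12 + 2 \cdot 12 \cdot 8\right) + \left(91 - 97\right)\right)^{2} = \left(12 \left(1 + 12 + 192\right) - 6\right)^{2} = \left(12 \cdot 205 - 6\right)^{2} = \left(2460 - 6\right)^{2} = 2454^{2} = 6022116$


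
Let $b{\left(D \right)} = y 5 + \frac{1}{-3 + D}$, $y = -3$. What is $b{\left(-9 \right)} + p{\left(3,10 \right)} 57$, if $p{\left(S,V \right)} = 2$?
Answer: $\frac{1187}{12} \approx 98.917$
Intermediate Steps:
$b{\left(D \right)} = -15 + \frac{1}{-3 + D}$ ($b{\left(D \right)} = \left(-3\right) 5 + \frac{1}{-3 + D} = -15 + \frac{1}{-3 + D}$)
$b{\left(-9 \right)} + p{\left(3,10 \right)} 57 = \frac{46 - -135}{-3 - 9} + 2 \cdot 57 = \frac{46 + 135}{-12} + 114 = \left(- \frac{1}{12}\right) 181 + 114 = - \frac{181}{12} + 114 = \frac{1187}{12}$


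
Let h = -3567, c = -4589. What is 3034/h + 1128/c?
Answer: -437722/399243 ≈ -1.0964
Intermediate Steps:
3034/h + 1128/c = 3034/(-3567) + 1128/(-4589) = 3034*(-1/3567) + 1128*(-1/4589) = -74/87 - 1128/4589 = -437722/399243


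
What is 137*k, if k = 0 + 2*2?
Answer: 548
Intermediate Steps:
k = 4 (k = 0 + 4 = 4)
137*k = 137*4 = 548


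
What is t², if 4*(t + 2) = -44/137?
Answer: 81225/18769 ≈ 4.3276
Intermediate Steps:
t = -285/137 (t = -2 + (-44/137)/4 = -2 + (-44*1/137)/4 = -2 + (¼)*(-44/137) = -2 - 11/137 = -285/137 ≈ -2.0803)
t² = (-285/137)² = 81225/18769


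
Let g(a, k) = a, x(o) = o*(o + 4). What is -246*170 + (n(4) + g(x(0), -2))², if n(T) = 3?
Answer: -41811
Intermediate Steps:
x(o) = o*(4 + o)
-246*170 + (n(4) + g(x(0), -2))² = -246*170 + (3 + 0*(4 + 0))² = -41820 + (3 + 0*4)² = -41820 + (3 + 0)² = -41820 + 3² = -41820 + 9 = -41811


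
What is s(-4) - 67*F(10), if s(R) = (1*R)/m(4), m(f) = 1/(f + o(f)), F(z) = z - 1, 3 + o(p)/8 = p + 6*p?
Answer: -1419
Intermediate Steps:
o(p) = -24 + 56*p (o(p) = -24 + 8*(p + 6*p) = -24 + 8*(7*p) = -24 + 56*p)
F(z) = -1 + z
m(f) = 1/(-24 + 57*f) (m(f) = 1/(f + (-24 + 56*f)) = 1/(-24 + 57*f))
s(R) = 204*R (s(R) = (1*R)/((1/(3*(-8 + 19*4)))) = R/((1/(3*(-8 + 76)))) = R/(((⅓)/68)) = R/(((⅓)*(1/68))) = R/(1/204) = R*204 = 204*R)
s(-4) - 67*F(10) = 204*(-4) - 67*(-1 + 10) = -816 - 67*9 = -816 - 603 = -1419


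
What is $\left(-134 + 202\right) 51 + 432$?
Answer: $3900$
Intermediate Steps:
$\left(-134 + 202\right) 51 + 432 = 68 \cdot 51 + 432 = 3468 + 432 = 3900$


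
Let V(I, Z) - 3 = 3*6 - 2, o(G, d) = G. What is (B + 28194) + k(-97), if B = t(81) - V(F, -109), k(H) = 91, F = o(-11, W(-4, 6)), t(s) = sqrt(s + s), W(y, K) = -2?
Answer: 28266 + 9*sqrt(2) ≈ 28279.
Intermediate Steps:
t(s) = sqrt(2)*sqrt(s) (t(s) = sqrt(2*s) = sqrt(2)*sqrt(s))
F = -11
V(I, Z) = 19 (V(I, Z) = 3 + (3*6 - 2) = 3 + (18 - 2) = 3 + 16 = 19)
B = -19 + 9*sqrt(2) (B = sqrt(2)*sqrt(81) - 1*19 = sqrt(2)*9 - 19 = 9*sqrt(2) - 19 = -19 + 9*sqrt(2) ≈ -6.2721)
(B + 28194) + k(-97) = ((-19 + 9*sqrt(2)) + 28194) + 91 = (28175 + 9*sqrt(2)) + 91 = 28266 + 9*sqrt(2)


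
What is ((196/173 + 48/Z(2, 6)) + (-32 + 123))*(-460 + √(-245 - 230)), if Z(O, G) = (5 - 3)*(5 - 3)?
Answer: -8286900/173 + 90075*I*√19/173 ≈ -47901.0 + 2269.5*I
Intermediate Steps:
Z(O, G) = 4 (Z(O, G) = 2*2 = 4)
((196/173 + 48/Z(2, 6)) + (-32 + 123))*(-460 + √(-245 - 230)) = ((196/173 + 48/4) + (-32 + 123))*(-460 + √(-245 - 230)) = ((196*(1/173) + 48*(¼)) + 91)*(-460 + √(-475)) = ((196/173 + 12) + 91)*(-460 + 5*I*√19) = (2272/173 + 91)*(-460 + 5*I*√19) = 18015*(-460 + 5*I*√19)/173 = -8286900/173 + 90075*I*√19/173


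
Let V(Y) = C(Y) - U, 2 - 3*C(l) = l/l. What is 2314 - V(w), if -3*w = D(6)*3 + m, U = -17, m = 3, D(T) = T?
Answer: 6890/3 ≈ 2296.7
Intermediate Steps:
C(l) = ⅓ (C(l) = ⅔ - l/(3*l) = ⅔ - ⅓*1 = ⅔ - ⅓ = ⅓)
w = -7 (w = -(6*3 + 3)/3 = -(18 + 3)/3 = -⅓*21 = -7)
V(Y) = 52/3 (V(Y) = ⅓ - 1*(-17) = ⅓ + 17 = 52/3)
2314 - V(w) = 2314 - 1*52/3 = 2314 - 52/3 = 6890/3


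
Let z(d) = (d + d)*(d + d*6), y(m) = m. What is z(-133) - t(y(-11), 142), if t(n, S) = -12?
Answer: 247658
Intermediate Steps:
z(d) = 14*d² (z(d) = (2*d)*(d + 6*d) = (2*d)*(7*d) = 14*d²)
z(-133) - t(y(-11), 142) = 14*(-133)² - 1*(-12) = 14*17689 + 12 = 247646 + 12 = 247658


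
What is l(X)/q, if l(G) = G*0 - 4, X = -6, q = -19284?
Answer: 1/4821 ≈ 0.00020743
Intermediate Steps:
l(G) = -4 (l(G) = 0 - 4 = -4)
l(X)/q = -4/(-19284) = -4*(-1/19284) = 1/4821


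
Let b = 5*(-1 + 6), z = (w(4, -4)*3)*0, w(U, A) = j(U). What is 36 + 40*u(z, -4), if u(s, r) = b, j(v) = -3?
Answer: 1036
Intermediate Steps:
w(U, A) = -3
z = 0 (z = -3*3*0 = -9*0 = 0)
b = 25 (b = 5*5 = 25)
u(s, r) = 25
36 + 40*u(z, -4) = 36 + 40*25 = 36 + 1000 = 1036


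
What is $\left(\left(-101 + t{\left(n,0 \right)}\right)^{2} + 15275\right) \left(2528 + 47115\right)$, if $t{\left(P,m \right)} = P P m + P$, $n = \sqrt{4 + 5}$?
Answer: $1235068197$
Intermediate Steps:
$n = 3$ ($n = \sqrt{9} = 3$)
$t{\left(P,m \right)} = P + m P^{2}$ ($t{\left(P,m \right)} = P^{2} m + P = m P^{2} + P = P + m P^{2}$)
$\left(\left(-101 + t{\left(n,0 \right)}\right)^{2} + 15275\right) \left(2528 + 47115\right) = \left(\left(-101 + 3 \left(1 + 3 \cdot 0\right)\right)^{2} + 15275\right) \left(2528 + 47115\right) = \left(\left(-101 + 3 \left(1 + 0\right)\right)^{2} + 15275\right) 49643 = \left(\left(-101 + 3 \cdot 1\right)^{2} + 15275\right) 49643 = \left(\left(-101 + 3\right)^{2} + 15275\right) 49643 = \left(\left(-98\right)^{2} + 15275\right) 49643 = \left(9604 + 15275\right) 49643 = 24879 \cdot 49643 = 1235068197$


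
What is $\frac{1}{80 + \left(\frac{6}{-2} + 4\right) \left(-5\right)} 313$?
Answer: $\frac{313}{75} \approx 4.1733$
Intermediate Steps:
$\frac{1}{80 + \left(\frac{6}{-2} + 4\right) \left(-5\right)} 313 = \frac{1}{80 + \left(6 \left(- \frac{1}{2}\right) + 4\right) \left(-5\right)} 313 = \frac{1}{80 + \left(-3 + 4\right) \left(-5\right)} 313 = \frac{1}{80 + 1 \left(-5\right)} 313 = \frac{1}{80 - 5} \cdot 313 = \frac{1}{75} \cdot 313 = \frac{313}{75}$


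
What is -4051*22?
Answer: -89122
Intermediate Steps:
-4051*22 = -1*89122 = -89122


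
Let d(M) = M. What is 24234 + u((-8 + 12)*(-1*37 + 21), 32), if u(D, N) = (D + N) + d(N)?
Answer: 24234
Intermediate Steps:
u(D, N) = D + 2*N (u(D, N) = (D + N) + N = D + 2*N)
24234 + u((-8 + 12)*(-1*37 + 21), 32) = 24234 + ((-8 + 12)*(-1*37 + 21) + 2*32) = 24234 + (4*(-37 + 21) + 64) = 24234 + (4*(-16) + 64) = 24234 + (-64 + 64) = 24234 + 0 = 24234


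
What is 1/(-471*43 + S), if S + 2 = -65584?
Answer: -1/85839 ≈ -1.1650e-5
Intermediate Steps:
S = -65586 (S = -2 - 65584 = -65586)
1/(-471*43 + S) = 1/(-471*43 - 65586) = 1/(-20253 - 65586) = 1/(-85839) = -1/85839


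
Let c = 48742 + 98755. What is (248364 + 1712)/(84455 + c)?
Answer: 62519/57988 ≈ 1.0781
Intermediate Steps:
c = 147497
(248364 + 1712)/(84455 + c) = (248364 + 1712)/(84455 + 147497) = 250076/231952 = 250076*(1/231952) = 62519/57988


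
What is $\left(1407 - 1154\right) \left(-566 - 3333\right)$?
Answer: $-986447$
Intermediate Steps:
$\left(1407 - 1154\right) \left(-566 - 3333\right) = 253 \left(-3899\right) = -986447$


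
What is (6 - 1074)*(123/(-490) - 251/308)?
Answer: 3068097/2695 ≈ 1138.4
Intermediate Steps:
(6 - 1074)*(123/(-490) - 251/308) = -1068*(123*(-1/490) - 251*1/308) = -1068*(-123/490 - 251/308) = -1068*(-11491/10780) = 3068097/2695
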